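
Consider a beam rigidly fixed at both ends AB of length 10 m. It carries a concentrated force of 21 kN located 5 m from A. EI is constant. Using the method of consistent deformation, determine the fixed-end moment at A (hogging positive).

M_A = 26.25 kN·m

Take the two fixed-end moments M_A, M_B as redundants; the released structure is the simple span AB.
End rotations of the released simple span under the applied load (×1/EI):
  at A: point load 21 at a = 5: Pab(L + b)/(6LEI) = 131.2/EI
  at B: point load 21 at a = 5: Pab(L + a)/(6LEI) = 131.2/EI
  θ_A0 = 131.2/EI,  θ_B0 = 131.2/EI
Flexibility coefficients: a unit moment at one end gives L/(3EI) there and L/(6EI) at the far end, so f₁₁ = f₂₂ = 3.333/EI and f₁₂ = f₂₁ = 1.667/EI.
Compatibility — zero rotation at each built-in end:
  3.333 M_A + 1.667 M_B = 131.2
  1.667 M_A + 3.333 M_B = 131.2
Solving the pair gives M_A = 26.25 kN·m and M_B = 26.25 kN·m (hogging).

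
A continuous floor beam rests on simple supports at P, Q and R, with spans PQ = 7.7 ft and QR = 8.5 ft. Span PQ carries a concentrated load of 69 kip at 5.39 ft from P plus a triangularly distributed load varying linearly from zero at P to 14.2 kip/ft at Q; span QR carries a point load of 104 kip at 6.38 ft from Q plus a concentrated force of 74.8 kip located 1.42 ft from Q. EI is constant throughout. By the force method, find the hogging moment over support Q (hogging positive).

Insert a hinge at Q; M_Q is the redundant, and each span becomes simply supported.
End slopes at the hinge Q, treating each span as simply supported:
  span PQ: point load 69 at a = 5.39: Pab(L + a)/(6LEI) = 243.4/EI
  span PQ: triangular load, peak 14.2: w₀L³/(45EI) = 144.1/EI
  span QR: point load 104 at a = 6.38: Pab(L + b)/(6LEI) = 292.9/EI
  span QR: point load 74.8 at a = 1.42: Pab(L + b)/(6LEI) = 229.7/EI
  relative rotation θ_0 = (387.5 + 522.6)/EI = 910.1/EI
A unit hogging moment at Q produces rotation L₁/(3EI) + L₂/(3EI) = 5.4/EI.
Compatibility: M_Q·(L₁+L₂)/(3EI) = θ_0, giving M_Q = 168.5 kip·ft (hogging).

M_Q = 168.5 kip·ft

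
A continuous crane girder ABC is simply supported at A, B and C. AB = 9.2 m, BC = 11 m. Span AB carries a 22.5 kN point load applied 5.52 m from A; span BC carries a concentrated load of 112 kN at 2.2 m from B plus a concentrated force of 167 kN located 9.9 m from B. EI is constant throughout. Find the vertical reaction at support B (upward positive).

Take M_B as the redundant. Released structure: two simple spans AB and BC with a hinge at B.
Discontinuity in slope at B on the released structure — sum the simple-span end rotations:
  span AB: point load 22.5 at a = 5.52: Pab(L + a)/(6LEI) = 121.9/EI
  span BC: point load 112 at a = 2.2: Pab(L + b)/(6LEI) = 650.5/EI
  span BC: point load 167 at a = 9.9: Pab(L + b)/(6LEI) = 333.4/EI
  relative rotation θ_0 = (121.9 + 983.9)/EI = 1106/EI
A unit hogging moment at B produces rotation L₁/(3EI) + L₂/(3EI) = 6.733/EI.
Compatibility: M_B·(L₁+L₂)/(3EI) = θ_0, giving M_B = 164.2 kN·m (hogging).
Span AB, ΣM about A with M_B applied at B: R_B^{AB}·9.2 = 124.2 + 164.2, so R_B^{AB} = 31.35 kN and R_A = 22.5 − 31.35 = -8.851 kN.
Span BC, ΣM about C: R_B^{BC}·11 = 1169 + 164.2, so R_B^{BC} = 121.2 kN and R_C = 279 − 121.2 = 157.8 kN.
R_B = 31.35 + 121.2 = 152.6 kN.

R_B = 152.6 kN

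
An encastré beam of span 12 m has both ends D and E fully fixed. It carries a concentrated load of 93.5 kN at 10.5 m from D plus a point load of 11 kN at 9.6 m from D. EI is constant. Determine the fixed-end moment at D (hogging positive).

Release both end moments; the primary structure is a simply-supported span DE with redundants M_D and M_E.
On the primary (simply-supported) span, the end slopes from the loading are:
  at D: point load 93.5 at a = 10.5: Pab(L + b)/(6LEI) = 276.1/EI
  at E: point load 93.5 at a = 10.5: Pab(L + a)/(6LEI) = 460.2/EI
  at D: point load 11 at a = 9.6: Pab(L + b)/(6LEI) = 50.69/EI
  at E: point load 11 at a = 9.6: Pab(L + a)/(6LEI) = 76.03/EI
  θ_D0 = 326.8/EI,  θ_E0 = 536.2/EI
Flexibility coefficients: a unit moment at one end gives L/(3EI) there and L/(6EI) at the far end, so f₁₁ = f₂₂ = 4/EI and f₁₂ = f₂₁ = 2/EI.
Compatibility — zero rotation at each built-in end:
  4 M_D + 2 M_E = 326.8
  2 M_D + 4 M_E = 536.2
Solving the pair gives M_D = 19.56 kN·m and M_E = 124.3 kN·m (hogging).

M_D = 19.56 kN·m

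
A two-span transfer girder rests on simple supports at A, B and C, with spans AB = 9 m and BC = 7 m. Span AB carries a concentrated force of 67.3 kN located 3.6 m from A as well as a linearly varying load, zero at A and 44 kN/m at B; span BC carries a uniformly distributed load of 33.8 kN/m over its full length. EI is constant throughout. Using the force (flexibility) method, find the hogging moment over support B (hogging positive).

Release continuity at B by inserting a hinge; the redundant is the internal moment M_B. The primary structure is two simply-supported spans AB and BC.
Discontinuity in slope at B on the released structure — sum the simple-span end rotations:
  span AB: point load 67.3 at a = 3.6: Pab(L + a)/(6LEI) = 305.3/EI
  span AB: triangular load, peak 44: w₀L³/(45EI) = 712.8/EI
  span BC: UDL 33.8: wL³/(24EI) = 483.1/EI
  relative rotation θ_0 = (1018 + 483.1)/EI = 1501/EI
A unit hogging moment at B produces rotation L₁/(3EI) + L₂/(3EI) = 5.333/EI.
Compatibility: M_B·(L₁+L₂)/(3EI) = θ_0, giving M_B = 281.5 kN·m (hogging).

M_B = 281.5 kN·m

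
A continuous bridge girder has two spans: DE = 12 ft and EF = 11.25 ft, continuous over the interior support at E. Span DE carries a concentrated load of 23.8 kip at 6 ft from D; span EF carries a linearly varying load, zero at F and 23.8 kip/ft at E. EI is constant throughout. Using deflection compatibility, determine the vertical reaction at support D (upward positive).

Release continuity at E by inserting a hinge; the redundant is the internal moment M_E. The primary structure is two simply-supported spans DE and EF.
End slopes at the hinge E, treating each span as simply supported:
  span DE: point load 23.8 at a = 6: Pab(L + a)/(6LEI) = 214.2/EI
  span EF: triangular load, peak 23.8: w₀L³/(45EI) = 753/EI
  relative rotation θ_0 = (214.2 + 753)/EI = 967.2/EI
A unit hogging moment at E produces rotation L₁/(3EI) + L₂/(3EI) = 7.75/EI.
Slope continuity at E: θ_0 = M_E·7.75/EI, so M_E = 967.2/7.75 = 124.8 kip·ft (hogging).
Span DE, ΣM about D with M_E applied at E: R_E^{DE}·12 = 142.8 + 124.8, so R_E^{DE} = 22.3 kip and R_D = 23.8 − 22.3 = 1.499 kip.

R_D = 1.499 kip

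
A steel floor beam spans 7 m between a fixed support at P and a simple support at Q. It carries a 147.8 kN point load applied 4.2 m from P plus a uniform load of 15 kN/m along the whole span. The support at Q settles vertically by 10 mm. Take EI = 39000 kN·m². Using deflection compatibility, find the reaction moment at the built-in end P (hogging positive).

M_P = 289.6 kN·m

Release the roller at Q. Primary structure: cantilever fixed at P.
Free-end deflection of the primary structure under the applied loading (downward +):
  point load 147.8 at a = 4.2: Pa²(3L − a)/(6EI) = 7300/EI
  UDL 15: wL⁴/(8EI) = 4502/EI
  δ_0 = 11802/EI
Flexibility coefficient — unit upward force at Q: δ_{QQ} = L³/(3EI) = 114.3/EI.
With EI = 39000 kN·m²: δ_0 = 0.30262 m and δ_{QQ} = 0.002932 m/kN.
Compatibility — the beam at Q must follow the support down by 0.01 m: δ_0 − R_Q·δ_{QQ} = 0.01, so R_Q = (0.30262 − 0.01)/0.002932 = 99.81 kN.
Moment equilibrium about P: M_P = Σ(load moments about P) − R_Q·L = 988.3 − 99.81×7 = 289.6 kN·m.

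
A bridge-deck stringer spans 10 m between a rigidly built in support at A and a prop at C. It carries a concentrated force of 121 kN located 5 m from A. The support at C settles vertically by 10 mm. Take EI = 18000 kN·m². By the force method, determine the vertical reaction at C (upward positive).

R_C = 37.27 kN

Take the reaction at C as the redundant and release it; the primary structure is a cantilever fixed at A.
Deflection at C on the released cantilever, summing each load's contribution:
  point load 121 at a = 5: Pa²(3L − a)/(6EI) = 12604/EI
Tip deflection under a unit load at C: L³/(3EI) = 333.3/EI.
With EI = 18000 kN·m²: δ_0 = 0.70023 m and δ_{CC} = 0.018519 m/kN.
Compatibility — the beam at C must follow the support down by 0.01 m: δ_0 − R_C·δ_{CC} = 0.01, so R_C = (0.70023 − 0.01)/0.018519 = 37.27 kN.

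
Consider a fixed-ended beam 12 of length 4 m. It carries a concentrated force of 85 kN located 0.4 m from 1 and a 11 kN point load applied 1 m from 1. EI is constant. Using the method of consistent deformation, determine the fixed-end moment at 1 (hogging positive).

Release both end moments; the primary structure is a simply-supported span 12 with redundants M_1 and M_2.
Simple-span end rotations at 1 and 2 under the given loads:
  at 1: point load 85 at a = 0.4: Pab(L + b)/(6LEI) = 38.76/EI
  at 2: point load 85 at a = 0.4: Pab(L + a)/(6LEI) = 22.44/EI
  at 1: point load 11 at a = 1: Pab(L + b)/(6LEI) = 9.625/EI
  at 2: point load 11 at a = 1: Pab(L + a)/(6LEI) = 6.875/EI
  θ_10 = 48.38/EI,  θ_20 = 29.32/EI
Flexibility coefficients: a unit moment at one end gives L/(3EI) there and L/(6EI) at the far end, so f₁₁ = f₂₂ = 1.333/EI and f₁₂ = f₂₁ = 0.6667/EI.
Compatibility — zero rotation at each built-in end:
  1.333 M_1 + 0.6667 M_2 = 48.38
  0.6667 M_1 + 1.333 M_2 = 29.32
Solving the pair gives M_1 = 33.73 kN·m and M_2 = 5.122 kN·m (hogging).

M_1 = 33.73 kN·m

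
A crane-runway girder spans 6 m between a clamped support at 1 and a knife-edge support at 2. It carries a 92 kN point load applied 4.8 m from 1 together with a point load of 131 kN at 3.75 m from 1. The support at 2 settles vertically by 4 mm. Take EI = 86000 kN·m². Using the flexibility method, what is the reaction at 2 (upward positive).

R_2 = 120.8 kN

Release the roller at 2. Primary structure: cantilever fixed at 1.
Deflection at 2 on the released cantilever, summing each load's contribution:
  point load 92 at a = 4.8: Pa²(3L − a)/(6EI) = 4663/EI
  point load 131 at a = 3.75: Pa²(3L − a)/(6EI) = 4375/EI
  δ_0 = 9038/EI
Tip deflection under a unit load at 2: L³/(3EI) = 72/EI.
With EI = 86000 kN·m²: δ_0 = 0.1051 m and δ_{22} = 0.000837 m/kN.
Compatibility — the beam at 2 must follow the support down by 0.004 m: δ_0 − R_2·δ_{22} = 0.004, so R_2 = (0.1051 − 0.004)/0.000837 = 120.8 kN.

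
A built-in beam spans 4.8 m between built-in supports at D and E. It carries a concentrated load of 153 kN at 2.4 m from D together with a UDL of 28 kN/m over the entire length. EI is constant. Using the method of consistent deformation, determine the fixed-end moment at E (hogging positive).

Take the two fixed-end moments M_D, M_E as redundants; the released structure is the simple span DE.
On the primary (simply-supported) span, the end slopes from the loading are:
  at D: point load 153 at a = 2.4: Pab(L + b)/(6LEI) = 220.3/EI
  at E: point load 153 at a = 2.4: Pab(L + a)/(6LEI) = 220.3/EI
  at D: UDL 28: wL³/(24EI) = 129/EI
  at E: UDL 28: wL³/(24EI) = 129/EI
  θ_D0 = 349.3/EI,  θ_E0 = 349.3/EI
Flexibility coefficients: a unit moment at one end gives L/(3EI) there and L/(6EI) at the far end, so f₁₁ = f₂₂ = 1.6/EI and f₁₂ = f₂₁ = 0.8/EI.
Compatibility — zero rotation at each built-in end:
  1.6 M_D + 0.8 M_E = 349.3
  0.8 M_D + 1.6 M_E = 349.3
Solving the pair gives M_D = 145.6 kN·m and M_E = 145.6 kN·m (hogging).

M_E = 145.6 kN·m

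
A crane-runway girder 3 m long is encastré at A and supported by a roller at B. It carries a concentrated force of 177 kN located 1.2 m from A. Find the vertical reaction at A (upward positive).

Release the roller at B. Primary structure: cantilever fixed at A.
Free-end deflection of the primary structure under the applied loading (downward +):
  point load 177 at a = 1.2: Pa²(3L − a)/(6EI) = 331.3/EI
Tip deflection under a unit load at B: L³/(3EI) = 9/EI.
The prop prevents deflection at B: R_B = δ_0/δ_{BB} = 331.3/9 = 36.82 kN.
Vertical equilibrium: R_A = ΣP − R_B = 177 − 36.82 = 140.2 kN.

R_A = 140.2 kN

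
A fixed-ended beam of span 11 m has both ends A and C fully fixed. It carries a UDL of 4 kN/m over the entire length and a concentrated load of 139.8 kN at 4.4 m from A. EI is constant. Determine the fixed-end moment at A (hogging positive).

Take the two fixed-end moments M_A, M_C as redundants; the released structure is the simple span AC.
On the primary (simply-supported) span, the end slopes from the loading are:
  at A: UDL 4: wL³/(24EI) = 221.8/EI
  at C: UDL 4: wL³/(24EI) = 221.8/EI
  at A: point load 139.8 at a = 4.4: Pab(L + b)/(6LEI) = 1083/EI
  at C: point load 139.8 at a = 4.4: Pab(L + a)/(6LEI) = 947.3/EI
  θ_A0 = 1304/EI,  θ_C0 = 1169/EI
Flexibility coefficients: a unit moment at one end gives L/(3EI) there and L/(6EI) at the far end, so f₁₁ = f₂₂ = 3.667/EI and f₁₂ = f₂₁ = 1.833/EI.
Compatibility — zero rotation at each built-in end:
  3.667 M_A + 1.833 M_C = 1304
  1.833 M_A + 3.667 M_C = 1169
Solving the pair gives M_A = 261.8 kN·m and M_C = 188 kN·m (hogging).

M_A = 261.8 kN·m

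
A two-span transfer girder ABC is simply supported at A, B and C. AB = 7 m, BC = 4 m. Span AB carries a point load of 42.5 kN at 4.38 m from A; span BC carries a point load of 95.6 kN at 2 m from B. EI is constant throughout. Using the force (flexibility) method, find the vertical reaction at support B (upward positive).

Insert a hinge at B; M_B is the redundant, and each span becomes simply supported.
Discontinuity in slope at B on the released structure — sum the simple-span end rotations:
  span AB: point load 42.5 at a = 4.38: Pab(L + a)/(6LEI) = 132.1/EI
  span BC: point load 95.6 at a = 2: Pab(L + b)/(6LEI) = 95.6/EI
  relative rotation θ_0 = (132.1 + 95.6)/EI = 227.7/EI
A unit hogging moment at B produces rotation L₁/(3EI) + L₂/(3EI) = 3.667/EI.
Compatibility: M_B·(L₁+L₂)/(3EI) = θ_0, giving M_B = 62.11 kN·m (hogging).
Span AB, ΣM about A with M_B applied at B: R_B^{AB}·7 = 186.2 + 62.11, so R_B^{AB} = 35.47 kN and R_A = 42.5 − 35.47 = 7.034 kN.
Span BC, ΣM about C: R_B^{BC}·4 = 191.2 + 62.11, so R_B^{BC} = 63.33 kN and R_C = 95.6 − 63.33 = 32.27 kN.
R_B = 35.47 + 63.33 = 98.79 kN.

R_B = 98.79 kN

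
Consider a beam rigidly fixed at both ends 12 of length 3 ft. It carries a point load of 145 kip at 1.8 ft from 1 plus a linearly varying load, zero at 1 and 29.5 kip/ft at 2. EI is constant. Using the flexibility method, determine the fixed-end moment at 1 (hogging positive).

M_1 = 50.61 kip·ft

Release both end moments; the primary structure is a simply-supported span 12 with redundants M_1 and M_2.
End rotations of the released simple span under the applied load (×1/EI):
  at 1: point load 145 at a = 1.8: Pab(L + b)/(6LEI) = 73.08/EI
  at 2: point load 145 at a = 1.8: Pab(L + a)/(6LEI) = 83.52/EI
  at 1: triangular load, peak 29.5: 7w₀L³/(360EI) = 15.49/EI
  at 2: triangular load, peak 29.5: w₀L³/(45EI) = 17.7/EI
  θ_10 = 88.57/EI,  θ_20 = 101.2/EI
Flexibility coefficients: a unit moment at one end gives L/(3EI) there and L/(6EI) at the far end, so f₁₁ = f₂₂ = 1/EI and f₁₂ = f₂₁ = 0.5/EI.
Compatibility — zero rotation at each built-in end:
  1 M_1 + 0.5 M_2 = 88.57
  0.5 M_1 + 1 M_2 = 101.2
Solving the pair gives M_1 = 50.61 kip·ft and M_2 = 75.92 kip·ft (hogging).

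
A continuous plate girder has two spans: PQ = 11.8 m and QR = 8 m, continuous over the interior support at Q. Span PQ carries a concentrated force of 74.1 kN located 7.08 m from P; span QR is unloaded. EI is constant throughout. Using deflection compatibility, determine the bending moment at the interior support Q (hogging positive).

Take M_Q as the redundant. Released structure: two simple spans PQ and QR with a hinge at Q.
End slopes at the hinge Q, treating each span as simply supported:
  span PQ: point load 74.1 at a = 7.08: Pab(L + a)/(6LEI) = 660.3/EI
  relative rotation θ_0 = (660.3 + 0)/EI = 660.3/EI
A unit hogging moment at Q produces rotation L₁/(3EI) + L₂/(3EI) = 6.6/EI.
Slope continuity at Q: θ_0 = M_Q·6.6/EI, so M_Q = 660.3/6.6 = 100.1 kN·m (hogging).

M_Q = 100.1 kN·m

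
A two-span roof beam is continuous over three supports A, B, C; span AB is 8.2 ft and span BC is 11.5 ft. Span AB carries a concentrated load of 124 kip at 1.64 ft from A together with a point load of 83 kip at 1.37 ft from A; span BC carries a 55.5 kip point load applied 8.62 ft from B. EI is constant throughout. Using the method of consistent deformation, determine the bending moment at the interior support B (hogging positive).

Insert a hinge at B; M_B is the redundant, and each span becomes simply supported.
Rotations at B on the released spans (each span's end-slope, ×1/EI):
  span AB: point load 124 at a = 1.64: Pab(L + a)/(6LEI) = 266.8/EI
  span AB: point load 83 at a = 1.37: Pab(L + a)/(6LEI) = 151.1/EI
  span BC: point load 55.5 at a = 8.62: Pab(L + b)/(6LEI) = 287.1/EI
  relative rotation θ_0 = (417.9 + 287.1)/EI = 705/EI
A unit hogging moment at B produces rotation L₁/(3EI) + L₂/(3EI) = 6.567/EI.
Slope continuity at B: θ_0 = M_B·6.567/EI, so M_B = 705/6.567 = 107.4 kip·ft (hogging).

M_B = 107.4 kip·ft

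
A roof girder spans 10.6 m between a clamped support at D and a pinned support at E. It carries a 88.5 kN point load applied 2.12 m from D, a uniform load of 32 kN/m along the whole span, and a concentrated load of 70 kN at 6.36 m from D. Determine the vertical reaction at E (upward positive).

Remove the prop at E; the released (primary) structure is a cantilever built in at D.
Deflection at E on the released cantilever, summing each load's contribution:
  point load 88.5 at a = 2.12: Pa²(3L − a)/(6EI) = 1968/EI
  UDL 32: wL⁴/(8EI) = 50499/EI
  point load 70 at a = 6.36: Pa²(3L − a)/(6EI) = 12005/EI
  δ_0 = 64472/EI
Flexibility coefficient — unit upward force at E: δ_{EE} = L³/(3EI) = 397/EI.
The prop prevents deflection at E: R_E = δ_0/δ_{EE} = 64472/397 = 162.4 kN.

R_E = 162.4 kN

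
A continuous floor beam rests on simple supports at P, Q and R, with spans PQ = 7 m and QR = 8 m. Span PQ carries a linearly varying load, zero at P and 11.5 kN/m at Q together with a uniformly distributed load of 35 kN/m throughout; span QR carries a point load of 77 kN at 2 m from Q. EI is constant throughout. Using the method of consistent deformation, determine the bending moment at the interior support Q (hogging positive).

Take M_Q as the redundant. Released structure: two simple spans PQ and QR with a hinge at Q.
Discontinuity in slope at Q on the released structure — sum the simple-span end rotations:
  span PQ: triangular load, peak 11.5: w₀L³/(45EI) = 87.66/EI
  span PQ: UDL 35: wL³/(24EI) = 500.2/EI
  span QR: point load 77 at a = 2: Pab(L + b)/(6LEI) = 269.5/EI
  relative rotation θ_0 = (587.9 + 269.5)/EI = 857.4/EI
A unit hogging moment at Q produces rotation L₁/(3EI) + L₂/(3EI) = 5/EI.
Compatibility: M_Q·(L₁+L₂)/(3EI) = θ_0, giving M_Q = 171.5 kN·m (hogging).

M_Q = 171.5 kN·m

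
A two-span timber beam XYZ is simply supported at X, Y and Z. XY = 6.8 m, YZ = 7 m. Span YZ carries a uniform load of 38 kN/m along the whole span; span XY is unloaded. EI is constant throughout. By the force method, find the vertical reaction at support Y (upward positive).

R_Y = 167.2 kN

Insert a hinge at Y; M_Y is the redundant, and each span becomes simply supported.
End slopes at the hinge Y, treating each span as simply supported:
  span YZ: UDL 38: wL³/(24EI) = 543.1/EI
  relative rotation θ_0 = (0 + 543.1)/EI = 543.1/EI
A unit hogging moment at Y produces rotation L₁/(3EI) + L₂/(3EI) = 4.6/EI.
Slope continuity at Y: θ_0 = M_Y·4.6/EI, so M_Y = 543.1/4.6 = 118.1 kN·m (hogging).
Span XY, ΣM about X with M_Y applied at Y: R_Y^{XY}·6.8 = 0 + 118.1, so R_Y^{XY} = 17.36 kN and R_X = 0 − 17.36 = -17.36 kN.
Span YZ, ΣM about Z: R_Y^{YZ}·7 = 931 + 118.1, so R_Y^{YZ} = 149.9 kN and R_Z = 266 − 149.9 = 116.1 kN.
R_Y = 17.36 + 149.9 = 167.2 kN.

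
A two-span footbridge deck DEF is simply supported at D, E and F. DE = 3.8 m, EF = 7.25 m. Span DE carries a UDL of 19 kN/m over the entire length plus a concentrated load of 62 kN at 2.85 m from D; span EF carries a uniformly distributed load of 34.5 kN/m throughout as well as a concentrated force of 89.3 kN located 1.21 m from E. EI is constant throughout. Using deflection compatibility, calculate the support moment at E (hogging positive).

M_E = 227.9 kN·m

Insert a hinge at E; M_E is the redundant, and each span becomes simply supported.
End slopes at the hinge E, treating each span as simply supported:
  span DE: UDL 19: wL³/(24EI) = 43.44/EI
  span DE: point load 62 at a = 2.85: Pab(L + a)/(6LEI) = 48.96/EI
  span EF: UDL 34.5: wL³/(24EI) = 547.8/EI
  span EF: point load 89.3 at a = 1.21: Pab(L + b)/(6LEI) = 199.4/EI
  relative rotation θ_0 = (92.4 + 747.2)/EI = 839.6/EI
A unit hogging moment at E produces rotation L₁/(3EI) + L₂/(3EI) = 3.683/EI.
Slope continuity at E: θ_0 = M_E·3.683/EI, so M_E = 839.6/3.683 = 227.9 kN·m (hogging).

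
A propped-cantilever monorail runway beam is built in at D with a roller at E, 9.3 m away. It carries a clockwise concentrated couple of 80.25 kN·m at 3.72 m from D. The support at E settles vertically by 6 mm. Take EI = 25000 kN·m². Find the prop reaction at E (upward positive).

R_E = 7.724 kN

Remove the prop at E; the released (primary) structure is a cantilever built in at D.
Free-end deflection of the primary structure under the applied loading (downward +):
  clockwise couple 80.25 at a = 3.72: M₀a(2L − a)/(2EI) = 2221/EI
Tip deflection under a unit load at E: L³/(3EI) = 268.1/EI.
With EI = 25000 kN·m²: δ_0 = 0.088843 m and δ_{EE} = 0.010725 m/kN.
Compatibility — the beam at E must follow the support down by 0.006 m: δ_0 − R_E·δ_{EE} = 0.006, so R_E = (0.088843 − 0.006)/0.010725 = 7.724 kN.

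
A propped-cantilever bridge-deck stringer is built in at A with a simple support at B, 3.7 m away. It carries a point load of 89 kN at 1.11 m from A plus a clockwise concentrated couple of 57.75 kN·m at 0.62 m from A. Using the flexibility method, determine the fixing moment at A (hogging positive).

M_A = 89.93 kN·m

Take the reaction at B as the redundant and release it; the primary structure is a cantilever fixed at A.
Primary-structure tip deflection at B by superposition:
  point load 89 at a = 1.11: Pa²(3L − a)/(6EI) = 182.6/EI
  clockwise couple 57.75 at a = 0.62: M₀a(2L − a)/(2EI) = 121.4/EI
  δ_0 = 304/EI
Tip deflection under a unit load at B: L³/(3EI) = 16.88/EI.
The prop prevents deflection at B: R_B = δ_0/δ_{BB} = 304/16.88 = 18 kN.
Moment equilibrium about A: M_A = Σ(load moments about A) − R_B·L = 156.5 − 18×3.7 = 89.93 kN·m.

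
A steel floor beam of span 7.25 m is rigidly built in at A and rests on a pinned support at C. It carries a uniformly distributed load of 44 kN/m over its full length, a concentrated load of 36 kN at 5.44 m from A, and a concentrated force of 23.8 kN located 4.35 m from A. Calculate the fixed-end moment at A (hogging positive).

M_A = 348.6 kN·m

Remove the prop at C; the released (primary) structure is a cantilever built in at A.
Downward deflection at the released point C due to the loads:
  UDL 44: wL⁴/(8EI) = 15195/EI
  point load 36 at a = 5.44: Pa²(3L − a)/(6EI) = 2896/EI
  point load 23.8 at a = 4.35: Pa²(3L − a)/(6EI) = 1306/EI
  δ_0 = 19398/EI
Tip deflection under a unit load at C: L³/(3EI) = 127/EI.
Compatibility at C: δ_0 − R_C·δ_{CC} = 0, so R_C = 19398/127 = 152.7 kN.
Moment equilibrium about A: M_A = Σ(load moments about A) − R_C·L = 1456 − 152.7×7.25 = 348.6 kN·m.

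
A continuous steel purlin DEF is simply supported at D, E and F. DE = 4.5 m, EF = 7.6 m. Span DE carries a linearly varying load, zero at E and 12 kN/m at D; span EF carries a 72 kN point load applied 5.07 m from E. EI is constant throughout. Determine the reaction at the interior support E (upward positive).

Take M_E as the redundant. Released structure: two simple spans DE and EF with a hinge at E.
End slopes at the hinge E, treating each span as simply supported:
  span DE: triangular load, peak 12: 7w₀L³/(360EI) = 21.26/EI
  span EF: point load 72 at a = 5.07: Pab(L + b)/(6LEI) = 205.2/EI
  relative rotation θ_0 = (21.26 + 205.2)/EI = 226.4/EI
A unit hogging moment at E produces rotation L₁/(3EI) + L₂/(3EI) = 4.033/EI.
Compatibility: M_E·(L₁+L₂)/(3EI) = θ_0, giving M_E = 56.14 kN·m (hogging).
Span DE, ΣM about D with M_E applied at E: R_E^{DE}·4.5 = 40.5 + 56.14, so R_E^{DE} = 21.48 kN and R_D = 27 − 21.48 = 5.525 kN.
Span EF, ΣM about F: R_E^{EF}·7.6 = 182.2 + 56.14, so R_E^{EF} = 31.36 kN and R_F = 72 − 31.36 = 40.64 kN.
R_E = 21.48 + 31.36 = 52.83 kN.

R_E = 52.83 kN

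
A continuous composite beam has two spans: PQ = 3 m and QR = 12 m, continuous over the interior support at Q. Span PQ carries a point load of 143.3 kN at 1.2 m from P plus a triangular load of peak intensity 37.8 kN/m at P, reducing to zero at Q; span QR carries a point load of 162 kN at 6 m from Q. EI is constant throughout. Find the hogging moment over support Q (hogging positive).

Take M_Q as the redundant. Released structure: two simple spans PQ and QR with a hinge at Q.
Discontinuity in slope at Q on the released structure — sum the simple-span end rotations:
  span PQ: point load 143.3 at a = 1.2: Pab(L + a)/(6LEI) = 72.22/EI
  span PQ: triangular load, peak 37.8: 7w₀L³/(360EI) = 19.84/EI
  span QR: point load 162 at a = 6: Pab(L + b)/(6LEI) = 1458/EI
  relative rotation θ_0 = (92.07 + 1458)/EI = 1550/EI
A unit hogging moment at Q produces rotation L₁/(3EI) + L₂/(3EI) = 5/EI.
Compatibility: M_Q·(L₁+L₂)/(3EI) = θ_0, giving M_Q = 310 kN·m (hogging).

M_Q = 310 kN·m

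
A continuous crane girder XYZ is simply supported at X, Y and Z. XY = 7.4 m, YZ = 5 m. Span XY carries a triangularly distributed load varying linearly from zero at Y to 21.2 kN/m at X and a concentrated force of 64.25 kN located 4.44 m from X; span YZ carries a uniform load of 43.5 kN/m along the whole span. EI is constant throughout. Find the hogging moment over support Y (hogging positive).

Release continuity at Y by inserting a hinge; the redundant is the internal moment M_Y. The primary structure is two simply-supported spans XY and YZ.
Discontinuity in slope at Y on the released structure — sum the simple-span end rotations:
  span XY: triangular load, peak 21.2: 7w₀L³/(360EI) = 167/EI
  span XY: point load 64.25 at a = 4.44: Pab(L + a)/(6LEI) = 225.2/EI
  span YZ: UDL 43.5: wL³/(24EI) = 226.6/EI
  relative rotation θ_0 = (392.2 + 226.6)/EI = 618.8/EI
A unit hogging moment at Y produces rotation L₁/(3EI) + L₂/(3EI) = 4.133/EI.
Slope continuity at Y: θ_0 = M_Y·4.133/EI, so M_Y = 618.8/4.133 = 149.7 kN·m (hogging).

M_Y = 149.7 kN·m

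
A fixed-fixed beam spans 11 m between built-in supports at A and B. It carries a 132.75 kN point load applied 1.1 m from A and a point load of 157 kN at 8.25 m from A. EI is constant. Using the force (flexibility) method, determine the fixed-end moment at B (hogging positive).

M_B = 256 kN·m

Release both end moments; the primary structure is a simply-supported span AB with redundants M_A and M_B.
Simple-span end rotations at A and B under the given loads:
  at A: point load 132.75 at a = 1.1: Pab(L + b)/(6LEI) = 457.8/EI
  at B: point load 132.75 at a = 1.1: Pab(L + a)/(6LEI) = 265/EI
  at A: point load 157 at a = 8.25: Pab(L + b)/(6LEI) = 742.1/EI
  at B: point load 157 at a = 8.25: Pab(L + a)/(6LEI) = 1039/EI
  θ_A0 = 1200/EI,  θ_B0 = 1304/EI
Flexibility coefficients: a unit moment at one end gives L/(3EI) there and L/(6EI) at the far end, so f₁₁ = f₂₂ = 3.667/EI and f₁₂ = f₂₁ = 1.833/EI.
Compatibility — zero rotation at each built-in end:
  3.667 M_A + 1.833 M_B = 1200
  1.833 M_A + 3.667 M_B = 1304
Solving the pair gives M_A = 199.2 kN·m and M_B = 256 kN·m (hogging).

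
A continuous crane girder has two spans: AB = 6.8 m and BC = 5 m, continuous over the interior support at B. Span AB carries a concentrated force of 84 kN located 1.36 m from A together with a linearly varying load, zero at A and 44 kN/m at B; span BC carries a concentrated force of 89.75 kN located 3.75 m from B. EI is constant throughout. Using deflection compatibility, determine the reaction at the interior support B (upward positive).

R_B = 184.8 kN

Release continuity at B by inserting a hinge; the redundant is the internal moment M_B. The primary structure is two simply-supported spans AB and BC.
Discontinuity in slope at B on the released structure — sum the simple-span end rotations:
  span AB: point load 84 at a = 1.36: Pab(L + a)/(6LEI) = 124.3/EI
  span AB: triangular load, peak 44: w₀L³/(45EI) = 307.4/EI
  span BC: point load 89.75 at a = 3.75: Pab(L + b)/(6LEI) = 87.65/EI
  relative rotation θ_0 = (431.7 + 87.65)/EI = 519.4/EI
A unit hogging moment at B produces rotation L₁/(3EI) + L₂/(3EI) = 3.933/EI.
Compatibility: M_B·(L₁+L₂)/(3EI) = θ_0, giving M_B = 132 kN·m (hogging).
Span AB, ΣM about A with M_B applied at B: R_B^{AB}·6.8 = 792.4 + 132, so R_B^{AB} = 136 kN and R_A = 233.6 − 136 = 97.65 kN.
Span BC, ΣM about C: R_B^{BC}·5 = 112.2 + 132, so R_B^{BC} = 48.85 kN and R_C = 89.75 − 48.85 = 40.9 kN.
R_B = 136 + 48.85 = 184.8 kN.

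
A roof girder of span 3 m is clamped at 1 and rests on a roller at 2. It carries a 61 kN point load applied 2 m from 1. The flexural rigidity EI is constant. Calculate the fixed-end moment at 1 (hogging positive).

Take the reaction at 2 as the redundant and release it; the primary structure is a cantilever fixed at 1.
Free-end deflection of the primary structure under the applied loading (downward +):
  point load 61 at a = 2: Pa²(3L − a)/(6EI) = 284.7/EI
Tip deflection under a unit load at 2: L³/(3EI) = 9/EI.
Compatibility at 2: δ_0 − R_2·δ_{22} = 0, so R_2 = 284.7/9 = 31.63 kN.
Moment equilibrium about 1: M_1 = Σ(load moments about 1) − R_2·L = 122 − 31.63×3 = 27.11 kN·m.

M_1 = 27.11 kN·m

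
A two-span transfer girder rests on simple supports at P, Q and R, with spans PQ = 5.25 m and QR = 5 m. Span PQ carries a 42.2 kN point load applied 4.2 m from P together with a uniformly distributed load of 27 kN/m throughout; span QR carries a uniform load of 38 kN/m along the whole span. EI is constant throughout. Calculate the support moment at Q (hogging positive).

M_Q = 121.9 kN·m

Insert a hinge at Q; M_Q is the redundant, and each span becomes simply supported.
Discontinuity in slope at Q on the released structure — sum the simple-span end rotations:
  span PQ: point load 42.2 at a = 4.2: Pab(L + a)/(6LEI) = 55.83/EI
  span PQ: UDL 27: wL³/(24EI) = 162.8/EI
  span QR: UDL 38: wL³/(24EI) = 197.9/EI
  relative rotation θ_0 = (218.6 + 197.9)/EI = 416.5/EI
A unit hogging moment at Q produces rotation L₁/(3EI) + L₂/(3EI) = 3.417/EI.
Compatibility: M_Q·(L₁+L₂)/(3EI) = θ_0, giving M_Q = 121.9 kN·m (hogging).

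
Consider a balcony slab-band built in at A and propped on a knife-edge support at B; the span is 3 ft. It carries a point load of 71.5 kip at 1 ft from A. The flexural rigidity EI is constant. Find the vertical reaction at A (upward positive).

R_A = 60.91 kip

Take the reaction at B as the redundant and release it; the primary structure is a cantilever fixed at A.
Free-end deflection of the primary structure under the applied loading (downward +):
  point load 71.5 at a = 1: Pa²(3L − a)/(6EI) = 95.33/EI
Flexibility coefficient — unit upward force at B: δ_{BB} = L³/(3EI) = 9/EI.
The prop prevents deflection at B: R_B = δ_0/δ_{BB} = 95.33/9 = 10.59 kip.
Vertical equilibrium: R_A = ΣP − R_B = 71.5 − 10.59 = 60.91 kip.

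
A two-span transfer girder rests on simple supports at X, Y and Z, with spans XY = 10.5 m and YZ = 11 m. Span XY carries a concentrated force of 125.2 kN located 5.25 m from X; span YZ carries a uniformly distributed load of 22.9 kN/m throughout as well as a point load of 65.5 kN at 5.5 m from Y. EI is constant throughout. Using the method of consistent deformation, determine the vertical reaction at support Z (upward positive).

Insert a hinge at Y; M_Y is the redundant, and each span becomes simply supported.
End slopes at the hinge Y, treating each span as simply supported:
  span XY: point load 125.2 at a = 5.25: Pab(L + a)/(6LEI) = 862.7/EI
  span YZ: UDL 22.9: wL³/(24EI) = 1270/EI
  span YZ: point load 65.5 at a = 5.5: Pab(L + b)/(6LEI) = 495.3/EI
  relative rotation θ_0 = (862.7 + 1765)/EI = 2628/EI
A unit hogging moment at Y produces rotation L₁/(3EI) + L₂/(3EI) = 7.167/EI.
Compatibility: M_Y·(L₁+L₂)/(3EI) = θ_0, giving M_Y = 366.7 kN·m (hogging).
Span YZ, ΣM about Z: R_Y^{YZ}·11 = 1746 + 366.7, so R_Y^{YZ} = 192 kN and R_Z = 317.4 − 192 = 125.4 kN.

R_Z = 125.4 kN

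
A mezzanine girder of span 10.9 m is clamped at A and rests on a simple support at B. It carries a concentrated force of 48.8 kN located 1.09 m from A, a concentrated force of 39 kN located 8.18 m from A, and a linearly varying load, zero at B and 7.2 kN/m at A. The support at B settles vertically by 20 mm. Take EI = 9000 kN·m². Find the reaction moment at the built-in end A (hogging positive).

Take the reaction at B as the redundant and release it; the primary structure is a cantilever fixed at A.
Deflection at B on the released cantilever, summing each load's contribution:
  point load 48.8 at a = 1.09: Pa²(3L − a)/(6EI) = 305.5/EI
  point load 39 at a = 8.18: Pa²(3L − a)/(6EI) = 10664/EI
  triangular load, peak 7.2 at the fixed end: w₀L⁴/(30EI) = 3388/EI
  δ_0 = 14358/EI
Tip deflection under a unit load at B: L³/(3EI) = 431.7/EI.
With EI = 9000 kN·m²: δ_0 = 1.5953 m and δ_{BB} = 0.047964 m/kN.
Compatibility — the beam at B must follow the support down by 0.02 m: δ_0 − R_B·δ_{BB} = 0.02, so R_B = (1.5953 − 0.02)/0.047964 = 32.84 kN.
Moment equilibrium about A: M_A = Σ(load moments about A) − R_B·L = 514.8 − 32.84×10.9 = 156.8 kN·m.

M_A = 156.8 kN·m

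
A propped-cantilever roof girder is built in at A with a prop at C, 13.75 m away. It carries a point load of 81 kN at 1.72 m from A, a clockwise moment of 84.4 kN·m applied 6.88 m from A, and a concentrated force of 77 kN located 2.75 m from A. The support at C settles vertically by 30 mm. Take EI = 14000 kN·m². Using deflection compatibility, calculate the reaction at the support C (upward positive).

Release the roller at C. Primary structure: cantilever fixed at A.
Primary-structure tip deflection at C by superposition:
  point load 81 at a = 1.72: Pa²(3L − a)/(6EI) = 1579/EI
  clockwise couple 84.4 at a = 6.88: M₀a(2L − a)/(2EI) = 5987/EI
  point load 77 at a = 2.75: Pa²(3L − a)/(6EI) = 3737/EI
  δ_0 = 11302/EI
Tip deflection under a unit load at C: L³/(3EI) = 866.5/EI.
With EI = 14000 kN·m²: δ_0 = 0.80729 m and δ_{CC} = 0.061895 m/kN.
Compatibility — the beam at C must follow the support down by 0.03 m: δ_0 − R_C·δ_{CC} = 0.03, so R_C = (0.80729 − 0.03)/0.061895 = 12.56 kN.

R_C = 12.56 kN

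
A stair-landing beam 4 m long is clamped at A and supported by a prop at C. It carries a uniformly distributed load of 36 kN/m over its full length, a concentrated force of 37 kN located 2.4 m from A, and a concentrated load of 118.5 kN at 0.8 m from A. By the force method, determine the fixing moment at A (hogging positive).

Release the roller at C. Primary structure: cantilever fixed at A.
Downward deflection at the released point C due to the loads:
  UDL 36: wL⁴/(8EI) = 1152/EI
  point load 37 at a = 2.4: Pa²(3L − a)/(6EI) = 341/EI
  point load 118.5 at a = 0.8: Pa²(3L − a)/(6EI) = 141.6/EI
  δ_0 = 1635/EI
Tip deflection under a unit load at C: L³/(3EI) = 21.33/EI.
Compatibility at C: δ_0 − R_C·δ_{CC} = 0, so R_C = 1635/21.33 = 76.62 kN.
Moment equilibrium about A: M_A = Σ(load moments about A) − R_C·L = 471.6 − 76.62×4 = 165.1 kN·m.

M_A = 165.1 kN·m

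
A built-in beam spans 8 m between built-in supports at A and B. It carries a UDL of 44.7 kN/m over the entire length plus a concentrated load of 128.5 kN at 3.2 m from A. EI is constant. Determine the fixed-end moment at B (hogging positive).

M_B = 337.1 kN·m

Release both end moments; the primary structure is a simply-supported span AB with redundants M_A and M_B.
End rotations of the released simple span under the applied load (×1/EI):
  at A: UDL 44.7: wL³/(24EI) = 953.6/EI
  at B: UDL 44.7: wL³/(24EI) = 953.6/EI
  at A: point load 128.5 at a = 3.2: Pab(L + b)/(6LEI) = 526.3/EI
  at B: point load 128.5 at a = 3.2: Pab(L + a)/(6LEI) = 460.5/EI
  θ_A0 = 1480/EI,  θ_B0 = 1414/EI
Flexibility coefficients: a unit moment at one end gives L/(3EI) there and L/(6EI) at the far end, so f₁₁ = f₂₂ = 2.667/EI and f₁₂ = f₂₁ = 1.333/EI.
Compatibility — zero rotation at each built-in end:
  2.667 M_A + 1.333 M_B = 1480
  1.333 M_A + 2.667 M_B = 1414
Solving the pair gives M_A = 386.4 kN·m and M_B = 337.1 kN·m (hogging).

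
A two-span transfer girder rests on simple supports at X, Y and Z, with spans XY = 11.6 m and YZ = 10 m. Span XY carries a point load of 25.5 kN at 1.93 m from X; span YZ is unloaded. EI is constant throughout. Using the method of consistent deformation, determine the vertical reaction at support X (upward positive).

Take M_Y as the redundant. Released structure: two simple spans XY and YZ with a hinge at Y.
Rotations at Y on the released spans (each span's end-slope, ×1/EI):
  span XY: point load 25.5 at a = 1.93: Pab(L + a)/(6LEI) = 92.52/EI
  relative rotation θ_0 = (92.52 + 0)/EI = 92.52/EI
A unit hogging moment at Y produces rotation L₁/(3EI) + L₂/(3EI) = 7.2/EI.
Slope continuity at Y: θ_0 = M_Y·7.2/EI, so M_Y = 92.52/7.2 = 12.85 kN·m (hogging).
Span XY, ΣM about X with M_Y applied at Y: R_Y^{XY}·11.6 = 49.22 + 12.85, so R_Y^{XY} = 5.35 kN and R_X = 25.5 − 5.35 = 20.15 kN.

R_X = 20.15 kN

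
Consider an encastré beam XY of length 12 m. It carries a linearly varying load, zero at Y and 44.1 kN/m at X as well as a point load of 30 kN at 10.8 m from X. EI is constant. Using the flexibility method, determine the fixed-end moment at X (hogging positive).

Release both end moments; the primary structure is a simply-supported span XY with redundants M_X and M_Y.
On the primary (simply-supported) span, the end slopes from the loading are:
  at X: triangular load, peak 44.1: w₀L³/(45EI) = 1693/EI
  at Y: triangular load, peak 44.1: 7w₀L³/(360EI) = 1482/EI
  at X: point load 30 at a = 10.8: Pab(L + b)/(6LEI) = 71.28/EI
  at Y: point load 30 at a = 10.8: Pab(L + a)/(6LEI) = 123.1/EI
  θ_X0 = 1765/EI,  θ_Y0 = 1605/EI
Flexibility coefficients: a unit moment at one end gives L/(3EI) there and L/(6EI) at the far end, so f₁₁ = f₂₂ = 4/EI and f₁₂ = f₂₁ = 2/EI.
Compatibility — zero rotation at each built-in end:
  4 M_X + 2 M_Y = 1765
  2 M_X + 4 M_Y = 1605
Solving the pair gives M_X = 320.8 kN·m and M_Y = 240.8 kN·m (hogging).

M_X = 320.8 kN·m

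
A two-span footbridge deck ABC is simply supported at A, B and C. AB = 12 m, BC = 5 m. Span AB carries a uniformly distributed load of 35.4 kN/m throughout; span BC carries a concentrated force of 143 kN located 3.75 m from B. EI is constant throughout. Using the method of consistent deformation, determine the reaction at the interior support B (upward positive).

Insert a hinge at B; M_B is the redundant, and each span becomes simply supported.
Rotations at B on the released spans (each span's end-slope, ×1/EI):
  span AB: UDL 35.4: wL³/(24EI) = 2549/EI
  span BC: point load 143 at a = 3.75: Pab(L + b)/(6LEI) = 139.6/EI
  relative rotation θ_0 = (2549 + 139.6)/EI = 2688/EI
A unit hogging moment at B produces rotation L₁/(3EI) + L₂/(3EI) = 5.667/EI.
Slope continuity at B: θ_0 = M_B·5.667/EI, so M_B = 2688/5.667 = 474.4 kN·m (hogging).
Span AB, ΣM about A with M_B applied at B: R_B^{AB}·12 = 2549 + 474.4, so R_B^{AB} = 251.9 kN and R_A = 424.8 − 251.9 = 172.9 kN.
Span BC, ΣM about C: R_B^{BC}·5 = 178.8 + 474.4, so R_B^{BC} = 130.6 kN and R_C = 143 − 130.6 = 12.36 kN.
R_B = 251.9 + 130.6 = 382.6 kN.

R_B = 382.6 kN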